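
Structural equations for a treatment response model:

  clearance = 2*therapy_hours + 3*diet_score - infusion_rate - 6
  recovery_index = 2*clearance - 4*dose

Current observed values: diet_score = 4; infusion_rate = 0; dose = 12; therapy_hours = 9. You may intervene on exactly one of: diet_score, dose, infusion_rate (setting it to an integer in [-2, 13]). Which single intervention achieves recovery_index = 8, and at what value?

Intervening on diet_score: recovery_index = 6*diet_score - 24. Reaching 8 requires diet_score = 16/3, not an integer.
Intervening on dose: with other inputs at their observed values, recovery_index = -4*dose + 48. Solving for 8 gives dose = 10, within [-2, 13].
Intervening on infusion_rate: recovery_index = -2*infusion_rate. Reaching 8 requires infusion_rate = -4, outside [-2, 13].

set dose = 10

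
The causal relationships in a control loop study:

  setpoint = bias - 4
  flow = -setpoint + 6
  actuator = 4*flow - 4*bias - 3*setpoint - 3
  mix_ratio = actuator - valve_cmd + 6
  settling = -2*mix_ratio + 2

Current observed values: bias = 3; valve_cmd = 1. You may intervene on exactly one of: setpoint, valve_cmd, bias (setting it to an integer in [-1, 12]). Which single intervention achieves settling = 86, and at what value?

Intervening on setpoint: with other inputs at their observed values, settling = 14*setpoint - 26. Solving for 86 gives setpoint = 8, within [-1, 12].
Intervening on valve_cmd: settling = 2*valve_cmd - 42. Reaching 86 requires valve_cmd = 64, outside [-1, 12].
Intervening on bias: settling = 22*bias - 106. Reaching 86 requires bias = 96/11, not an integer.

set setpoint = 8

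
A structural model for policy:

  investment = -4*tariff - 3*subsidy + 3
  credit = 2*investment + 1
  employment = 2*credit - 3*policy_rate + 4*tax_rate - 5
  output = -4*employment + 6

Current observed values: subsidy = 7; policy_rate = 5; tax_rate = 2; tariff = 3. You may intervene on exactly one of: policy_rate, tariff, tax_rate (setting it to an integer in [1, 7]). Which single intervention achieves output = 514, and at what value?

Intervening on policy_rate: with other inputs at their observed values, output = 12*policy_rate + 466. Solving for 514 gives policy_rate = 4, within [1, 7].
Intervening on tariff: output = 64*tariff + 334. Reaching 514 requires tariff = 45/16, not an integer.
Intervening on tax_rate: output = -16*tax_rate + 558. Reaching 514 requires tax_rate = 11/4, not an integer.

set policy_rate = 4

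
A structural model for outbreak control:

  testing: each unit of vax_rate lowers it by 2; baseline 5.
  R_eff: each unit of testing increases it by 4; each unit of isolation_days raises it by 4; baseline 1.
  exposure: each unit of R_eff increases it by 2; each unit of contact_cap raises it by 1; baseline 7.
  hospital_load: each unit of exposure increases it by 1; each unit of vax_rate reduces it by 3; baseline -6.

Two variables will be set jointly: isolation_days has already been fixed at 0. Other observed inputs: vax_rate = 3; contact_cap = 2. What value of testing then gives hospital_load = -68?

With isolation_days held at 0:
Intervening on testing fixes its value directly, overriding its dependence on vax_rate.
Substituting into the R_eff equation gives R_eff = 4*testing + 1.
This gives exposure = 8*testing + 11.
Substituting into the hospital_load equation gives hospital_load = 8*testing - 4.
Solve 8*testing - 4 = -68: testing = (-68 + 4) / 8 = -8.

testing = -8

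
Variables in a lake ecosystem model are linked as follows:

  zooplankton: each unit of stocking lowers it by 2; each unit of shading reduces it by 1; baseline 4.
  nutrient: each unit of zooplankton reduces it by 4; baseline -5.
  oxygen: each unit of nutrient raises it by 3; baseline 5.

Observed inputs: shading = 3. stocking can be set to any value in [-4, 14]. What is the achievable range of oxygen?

-118 to 314

Substituting into the zooplankton equation gives zooplankton = -2*stocking + 1.
Substituting into the nutrient equation gives nutrient = 8*stocking - 9.
This gives oxygen = 24*stocking - 22.
Linear in stocking, so extremes are at the endpoints: stocking = -4 gives oxygen = -118; stocking = 14 gives oxygen = 314.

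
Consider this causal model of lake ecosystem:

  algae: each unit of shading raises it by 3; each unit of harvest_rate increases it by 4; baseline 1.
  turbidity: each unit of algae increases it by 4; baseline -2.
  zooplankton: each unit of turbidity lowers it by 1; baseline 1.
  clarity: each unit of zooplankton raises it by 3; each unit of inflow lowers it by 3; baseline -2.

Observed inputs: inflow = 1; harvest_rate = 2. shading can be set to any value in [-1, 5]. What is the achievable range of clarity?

Substituting into the algae equation gives algae = 3*shading + 9.
Substituting into the turbidity equation gives turbidity = 12*shading + 34.
Substituting into the zooplankton equation gives zooplankton = -12*shading - 33.
So clarity = -36*shading - 104.
Linear in shading, so extremes are at the endpoints: shading = -1 gives clarity = -68; shading = 5 gives clarity = -284.

-284 to -68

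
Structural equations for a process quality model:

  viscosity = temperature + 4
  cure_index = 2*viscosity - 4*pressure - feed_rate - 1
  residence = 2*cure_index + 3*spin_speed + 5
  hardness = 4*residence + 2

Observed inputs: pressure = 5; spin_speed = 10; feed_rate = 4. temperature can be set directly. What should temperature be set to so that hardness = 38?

Substituting into the cure_index equation gives cure_index = 2*temperature - 17.
Substituting into the residence equation gives residence = 4*temperature + 1.
So hardness = 16*temperature + 6.
Solve 16*temperature + 6 = 38: temperature = (38 - 6) / 16 = 2.

temperature = 2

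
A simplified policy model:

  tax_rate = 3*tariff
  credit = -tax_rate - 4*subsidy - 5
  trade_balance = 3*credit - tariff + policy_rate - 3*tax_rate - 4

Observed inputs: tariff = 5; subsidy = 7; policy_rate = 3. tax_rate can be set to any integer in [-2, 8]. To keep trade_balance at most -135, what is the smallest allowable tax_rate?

tax_rate = 5

Intervening on tax_rate fixes its value directly, overriding its dependence on tariff.
Substituting into the credit equation gives credit = -tax_rate - 33.
So trade_balance = -6*tax_rate - 105.
Require -6*tax_rate - 105 ≤ -135, so tax_rate ≥ 5.
The smallest integer in [-2, 8] satisfying this is 5.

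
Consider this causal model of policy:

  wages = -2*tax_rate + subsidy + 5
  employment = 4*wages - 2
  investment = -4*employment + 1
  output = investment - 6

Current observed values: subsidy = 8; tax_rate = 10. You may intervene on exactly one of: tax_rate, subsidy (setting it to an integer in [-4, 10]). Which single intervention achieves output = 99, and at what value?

Intervening on tax_rate: output = 32*tax_rate - 205. Reaching 99 requires tax_rate = 19/2, not an integer.
Intervening on subsidy: with other inputs at their observed values, output = -16*subsidy + 243. Solving for 99 gives subsidy = 9, within [-4, 10].

set subsidy = 9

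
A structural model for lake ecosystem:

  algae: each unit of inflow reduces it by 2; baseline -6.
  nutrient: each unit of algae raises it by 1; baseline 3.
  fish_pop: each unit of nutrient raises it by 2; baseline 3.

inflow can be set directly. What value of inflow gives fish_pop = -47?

inflow = 11

Substituting into the nutrient equation gives nutrient = -2*inflow - 3.
fish_pop becomes -4*inflow - 3.
Solve -4*inflow - 3 = -47: inflow = (-47 + 3) / -4 = 11.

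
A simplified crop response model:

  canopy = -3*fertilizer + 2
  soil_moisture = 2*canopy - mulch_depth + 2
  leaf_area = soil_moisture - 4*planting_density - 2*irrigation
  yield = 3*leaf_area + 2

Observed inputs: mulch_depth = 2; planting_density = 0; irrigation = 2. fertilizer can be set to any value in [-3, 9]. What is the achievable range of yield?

Substituting into the soil_moisture equation gives soil_moisture = -6*fertilizer + 4.
Substituting into the leaf_area equation gives leaf_area = -6*fertilizer.
So yield = -18*fertilizer + 2.
Linear in fertilizer, so extremes are at the endpoints: fertilizer = -3 gives yield = 56; fertilizer = 9 gives yield = -160.

-160 to 56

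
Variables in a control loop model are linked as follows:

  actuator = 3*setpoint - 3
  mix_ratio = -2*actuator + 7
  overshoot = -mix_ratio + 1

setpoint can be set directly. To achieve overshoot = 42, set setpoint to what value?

Substituting into the mix_ratio equation gives mix_ratio = -6*setpoint + 13.
This gives overshoot = 6*setpoint - 12.
Solve 6*setpoint - 12 = 42: setpoint = (42 + 12) / 6 = 9.

setpoint = 9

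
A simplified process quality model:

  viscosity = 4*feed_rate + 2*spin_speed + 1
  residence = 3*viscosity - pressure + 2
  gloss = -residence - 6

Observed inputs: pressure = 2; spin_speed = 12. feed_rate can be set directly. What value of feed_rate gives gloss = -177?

Substituting into the viscosity equation gives viscosity = 4*feed_rate + 25.
residence becomes 12*feed_rate + 75.
gloss becomes -12*feed_rate - 81.
Solve -12*feed_rate - 81 = -177: feed_rate = (-177 + 81) / -12 = 8.

feed_rate = 8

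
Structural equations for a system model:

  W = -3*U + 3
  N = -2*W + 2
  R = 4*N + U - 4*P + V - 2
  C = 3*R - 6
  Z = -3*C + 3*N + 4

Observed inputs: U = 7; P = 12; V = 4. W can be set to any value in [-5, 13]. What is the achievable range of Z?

Intervening on W fixes its value directly, overriding its dependence on U.
Substituting into the R equation gives R = -8*W - 31.
Substituting into the C equation gives C = -24*W - 99.
Z becomes 66*W + 307.
Linear in W, so extremes are at the endpoints: W = -5 gives Z = -23; W = 13 gives Z = 1165.

-23 to 1165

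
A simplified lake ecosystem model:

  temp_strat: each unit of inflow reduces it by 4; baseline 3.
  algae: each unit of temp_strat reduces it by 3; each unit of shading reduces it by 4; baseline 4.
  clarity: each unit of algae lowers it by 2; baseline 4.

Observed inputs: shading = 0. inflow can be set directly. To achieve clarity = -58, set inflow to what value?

inflow = 3

Substituting into the algae equation gives algae = 12*inflow - 5.
clarity becomes -24*inflow + 14.
Solve -24*inflow + 14 = -58: inflow = (-58 - 14) / -24 = 3.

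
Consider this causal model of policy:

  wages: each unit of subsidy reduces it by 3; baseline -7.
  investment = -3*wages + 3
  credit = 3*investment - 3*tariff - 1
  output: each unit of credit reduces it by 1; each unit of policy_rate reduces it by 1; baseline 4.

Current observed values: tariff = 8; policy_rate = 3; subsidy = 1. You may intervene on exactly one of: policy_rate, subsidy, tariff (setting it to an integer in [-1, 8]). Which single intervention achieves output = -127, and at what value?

set subsidy = 3

Intervening on policy_rate: output = -policy_rate - 70. Reaching -127 requires policy_rate = 57, outside [-1, 8].
Intervening on subsidy: with other inputs at their observed values, output = -27*subsidy - 46. Solving for -127 gives subsidy = 3, within [-1, 8].
Intervening on tariff: output = 3*tariff - 97. Reaching -127 requires tariff = -10, outside [-1, 8].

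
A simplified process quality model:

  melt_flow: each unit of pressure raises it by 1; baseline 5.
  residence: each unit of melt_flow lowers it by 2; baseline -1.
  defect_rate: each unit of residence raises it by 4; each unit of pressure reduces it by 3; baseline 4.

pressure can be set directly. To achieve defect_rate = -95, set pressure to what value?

Substituting into the residence equation gives residence = -2*pressure - 11.
So defect_rate = -11*pressure - 40.
Solve -11*pressure - 40 = -95: pressure = (-95 + 40) / -11 = 5.

pressure = 5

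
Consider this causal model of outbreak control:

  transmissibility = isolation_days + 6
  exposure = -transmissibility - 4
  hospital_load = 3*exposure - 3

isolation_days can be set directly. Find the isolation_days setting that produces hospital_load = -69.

Substituting into the exposure equation gives exposure = -isolation_days - 10.
Substituting into the hospital_load equation gives hospital_load = -3*isolation_days - 33.
Solve -3*isolation_days - 33 = -69: isolation_days = (-69 + 33) / -3 = 12.

isolation_days = 12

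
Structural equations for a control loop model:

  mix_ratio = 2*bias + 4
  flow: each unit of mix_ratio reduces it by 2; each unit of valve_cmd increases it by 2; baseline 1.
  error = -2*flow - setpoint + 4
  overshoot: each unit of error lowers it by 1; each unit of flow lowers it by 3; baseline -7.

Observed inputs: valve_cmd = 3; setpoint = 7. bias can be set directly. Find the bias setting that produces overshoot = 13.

bias = 4

Substituting into the flow equation gives flow = -4*bias - 1.
Substituting into the error equation gives error = 8*bias - 1.
So overshoot = 4*bias - 3.
Solve 4*bias - 3 = 13: bias = (13 + 3) / 4 = 4.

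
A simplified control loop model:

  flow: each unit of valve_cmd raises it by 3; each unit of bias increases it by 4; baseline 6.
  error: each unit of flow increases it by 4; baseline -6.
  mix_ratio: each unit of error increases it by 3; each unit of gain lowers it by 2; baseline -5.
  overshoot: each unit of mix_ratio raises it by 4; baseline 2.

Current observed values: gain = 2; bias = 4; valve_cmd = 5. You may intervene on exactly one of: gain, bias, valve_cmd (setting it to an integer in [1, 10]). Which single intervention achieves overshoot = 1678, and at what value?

Intervening on gain: with other inputs at their observed values, overshoot = -8*gain + 1686. Solving for 1678 gives gain = 1, within [1, 10].
Intervening on bias: overshoot = 192*bias + 902. Reaching 1678 requires bias = 97/24, not an integer.
Intervening on valve_cmd: overshoot = 144*valve_cmd + 950. Reaching 1678 requires valve_cmd = 91/18, not an integer.

set gain = 1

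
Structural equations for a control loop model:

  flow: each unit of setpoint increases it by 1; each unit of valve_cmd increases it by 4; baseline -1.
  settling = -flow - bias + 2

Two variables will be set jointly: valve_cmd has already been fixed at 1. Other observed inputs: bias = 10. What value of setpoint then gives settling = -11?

With valve_cmd held at 1:
Substituting into the flow equation gives flow = setpoint + 3.
settling becomes -setpoint - 11.
Solve -setpoint - 11 = -11: setpoint = (-11 + 11) / -1 = 0.

setpoint = 0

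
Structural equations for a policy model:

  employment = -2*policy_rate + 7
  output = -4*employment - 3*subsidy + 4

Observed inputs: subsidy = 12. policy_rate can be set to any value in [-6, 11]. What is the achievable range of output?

Substituting into the output equation gives output = 8*policy_rate - 60.
Linear in policy_rate, so extremes are at the endpoints: policy_rate = -6 gives output = -108; policy_rate = 11 gives output = 28.

-108 to 28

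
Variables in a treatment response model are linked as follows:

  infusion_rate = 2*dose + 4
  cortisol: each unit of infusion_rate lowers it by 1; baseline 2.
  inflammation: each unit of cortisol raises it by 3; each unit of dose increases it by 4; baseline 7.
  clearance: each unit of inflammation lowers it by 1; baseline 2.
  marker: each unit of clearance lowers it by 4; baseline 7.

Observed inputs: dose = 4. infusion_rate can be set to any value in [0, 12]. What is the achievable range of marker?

-29 to 115

Intervening on infusion_rate fixes its value directly, overriding its dependence on dose.
Substituting into the inflammation equation gives inflammation = -3*infusion_rate + 29.
Substituting into the clearance equation gives clearance = 3*infusion_rate - 27.
Substituting into the marker equation gives marker = -12*infusion_rate + 115.
Linear in infusion_rate, so extremes are at the endpoints: infusion_rate = 0 gives marker = 115; infusion_rate = 12 gives marker = -29.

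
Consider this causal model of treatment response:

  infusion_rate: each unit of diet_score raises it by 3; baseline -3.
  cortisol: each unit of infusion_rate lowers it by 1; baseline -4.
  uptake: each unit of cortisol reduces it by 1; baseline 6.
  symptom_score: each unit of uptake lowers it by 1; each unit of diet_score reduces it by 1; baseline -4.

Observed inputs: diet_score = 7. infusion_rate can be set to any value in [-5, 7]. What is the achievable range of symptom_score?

Intervening on infusion_rate fixes its value directly, overriding its dependence on diet_score.
Substituting into the uptake equation gives uptake = infusion_rate + 10.
Substituting into the symptom_score equation gives symptom_score = -infusion_rate - 21.
Linear in infusion_rate, so extremes are at the endpoints: infusion_rate = -5 gives symptom_score = -16; infusion_rate = 7 gives symptom_score = -28.

-28 to -16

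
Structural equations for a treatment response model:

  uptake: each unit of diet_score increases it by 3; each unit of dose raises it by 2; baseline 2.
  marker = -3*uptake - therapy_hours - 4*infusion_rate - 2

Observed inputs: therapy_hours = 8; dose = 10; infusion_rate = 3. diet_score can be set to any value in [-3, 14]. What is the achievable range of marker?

-214 to -61

Substituting into the uptake equation gives uptake = 3*diet_score + 22.
Substituting into the marker equation gives marker = -9*diet_score - 88.
Linear in diet_score, so extremes are at the endpoints: diet_score = -3 gives marker = -61; diet_score = 14 gives marker = -214.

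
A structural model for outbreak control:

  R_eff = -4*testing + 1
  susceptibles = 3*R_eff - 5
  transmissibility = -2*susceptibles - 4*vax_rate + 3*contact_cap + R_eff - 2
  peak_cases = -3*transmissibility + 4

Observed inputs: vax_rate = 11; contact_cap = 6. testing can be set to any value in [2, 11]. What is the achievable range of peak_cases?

-587 to -47

Substituting into the susceptibles equation gives susceptibles = -12*testing - 2.
Substituting into the transmissibility equation gives transmissibility = 20*testing - 23.
Substituting into the peak_cases equation gives peak_cases = -60*testing + 73.
Linear in testing, so extremes are at the endpoints: testing = 2 gives peak_cases = -47; testing = 11 gives peak_cases = -587.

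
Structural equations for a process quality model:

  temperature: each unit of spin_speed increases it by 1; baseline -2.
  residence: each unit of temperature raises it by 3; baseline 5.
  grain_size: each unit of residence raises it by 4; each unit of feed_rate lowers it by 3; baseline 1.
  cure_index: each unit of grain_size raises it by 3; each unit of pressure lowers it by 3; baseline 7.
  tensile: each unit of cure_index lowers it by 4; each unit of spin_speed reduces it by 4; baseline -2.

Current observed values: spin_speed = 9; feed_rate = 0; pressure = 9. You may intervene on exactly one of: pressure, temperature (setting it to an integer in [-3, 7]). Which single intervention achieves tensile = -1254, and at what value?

set pressure = 6

Intervening on pressure: with other inputs at their observed values, tensile = 12*pressure - 1326. Solving for -1254 gives pressure = 6, within [-3, 7].
Intervening on temperature: tensile = -144*temperature - 210. Reaching -1254 requires temperature = 29/4, not an integer.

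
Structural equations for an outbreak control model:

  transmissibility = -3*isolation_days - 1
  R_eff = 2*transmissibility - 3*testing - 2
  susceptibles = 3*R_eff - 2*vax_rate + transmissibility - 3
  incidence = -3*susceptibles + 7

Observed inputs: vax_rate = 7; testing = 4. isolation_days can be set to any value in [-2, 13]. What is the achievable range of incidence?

79 to 1024

Substituting into the R_eff equation gives R_eff = -6*isolation_days - 16.
Substituting into the susceptibles equation gives susceptibles = -21*isolation_days - 66.
incidence becomes 63*isolation_days + 205.
Linear in isolation_days, so extremes are at the endpoints: isolation_days = -2 gives incidence = 79; isolation_days = 13 gives incidence = 1024.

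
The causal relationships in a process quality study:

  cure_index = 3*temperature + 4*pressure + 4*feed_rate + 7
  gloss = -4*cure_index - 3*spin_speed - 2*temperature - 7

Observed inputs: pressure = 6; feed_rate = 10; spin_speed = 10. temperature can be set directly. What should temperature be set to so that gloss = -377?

Substituting into the cure_index equation gives cure_index = 3*temperature + 71.
Substituting into the gloss equation gives gloss = -14*temperature - 321.
Solve -14*temperature - 321 = -377: temperature = (-377 + 321) / -14 = 4.

temperature = 4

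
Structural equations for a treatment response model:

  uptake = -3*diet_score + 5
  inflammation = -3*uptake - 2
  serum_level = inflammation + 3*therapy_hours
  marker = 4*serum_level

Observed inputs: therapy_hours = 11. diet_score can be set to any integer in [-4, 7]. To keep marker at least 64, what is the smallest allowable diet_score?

Substituting into the inflammation equation gives inflammation = 9*diet_score - 17.
So serum_level = 9*diet_score + 16.
So marker = 36*diet_score + 64.
Require 36*diet_score + 64 ≥ 64, so diet_score ≥ 0.
The smallest integer in [-4, 7] satisfying this is 0.

diet_score = 0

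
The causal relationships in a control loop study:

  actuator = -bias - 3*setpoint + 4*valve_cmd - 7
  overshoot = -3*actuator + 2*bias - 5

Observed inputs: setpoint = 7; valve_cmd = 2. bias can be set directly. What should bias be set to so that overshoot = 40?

bias = -3

Substituting into the actuator equation gives actuator = -bias - 20.
Substituting into the overshoot equation gives overshoot = 5*bias + 55.
Solve 5*bias + 55 = 40: bias = (40 - 55) / 5 = -3.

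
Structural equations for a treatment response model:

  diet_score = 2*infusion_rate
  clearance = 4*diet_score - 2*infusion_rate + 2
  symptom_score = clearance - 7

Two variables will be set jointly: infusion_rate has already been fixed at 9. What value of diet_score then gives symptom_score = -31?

With infusion_rate held at 9:
Intervening on diet_score fixes its value directly, overriding its dependence on infusion_rate.
Substituting into the clearance equation gives clearance = 4*diet_score - 16.
This gives symptom_score = 4*diet_score - 23.
Solve 4*diet_score - 23 = -31: diet_score = (-31 + 23) / 4 = -2.

diet_score = -2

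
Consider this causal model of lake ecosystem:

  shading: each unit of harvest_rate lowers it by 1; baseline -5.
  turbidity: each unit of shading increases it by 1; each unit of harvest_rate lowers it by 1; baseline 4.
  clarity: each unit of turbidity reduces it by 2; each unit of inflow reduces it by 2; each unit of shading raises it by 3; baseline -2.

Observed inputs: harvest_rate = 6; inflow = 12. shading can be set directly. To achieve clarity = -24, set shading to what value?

Intervening on shading fixes its value directly, overriding its dependence on harvest_rate.
Substituting into the turbidity equation gives turbidity = shading - 2.
clarity becomes shading - 22.
Solve shading - 22 = -24: shading = (-24 + 22) / 1 = -2.

shading = -2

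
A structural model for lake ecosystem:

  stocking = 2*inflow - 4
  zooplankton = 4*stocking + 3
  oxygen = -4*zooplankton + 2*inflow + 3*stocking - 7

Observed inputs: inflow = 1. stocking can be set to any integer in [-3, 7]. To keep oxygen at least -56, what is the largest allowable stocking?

Intervening on stocking fixes its value directly, overriding its dependence on inflow.
Substituting into the oxygen equation gives oxygen = -13*stocking - 17.
Require -13*stocking - 17 ≥ -56, so stocking ≤ 3.
The largest integer in [-3, 7] satisfying this is 3.

stocking = 3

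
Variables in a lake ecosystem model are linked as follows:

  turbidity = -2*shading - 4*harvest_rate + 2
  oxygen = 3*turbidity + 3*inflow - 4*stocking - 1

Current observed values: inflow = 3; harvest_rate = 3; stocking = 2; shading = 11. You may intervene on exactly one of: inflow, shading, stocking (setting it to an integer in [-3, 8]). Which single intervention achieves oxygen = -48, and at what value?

Intervening on inflow: oxygen = 3*inflow - 105. Reaching -48 requires inflow = 19, outside [-3, 8].
Intervening on shading: with other inputs at their observed values, oxygen = -6*shading - 30. Solving for -48 gives shading = 3, within [-3, 8].
Intervening on stocking: oxygen = -4*stocking - 88. Reaching -48 requires stocking = -10, outside [-3, 8].

set shading = 3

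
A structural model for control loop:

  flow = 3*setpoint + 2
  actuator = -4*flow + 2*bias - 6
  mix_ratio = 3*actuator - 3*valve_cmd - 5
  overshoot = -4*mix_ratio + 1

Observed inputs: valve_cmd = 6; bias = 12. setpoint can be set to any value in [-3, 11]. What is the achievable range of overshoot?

-459 to 1557

Substituting into the actuator equation gives actuator = -12*setpoint + 10.
mix_ratio becomes -36*setpoint + 7.
Substituting into the overshoot equation gives overshoot = 144*setpoint - 27.
Linear in setpoint, so extremes are at the endpoints: setpoint = -3 gives overshoot = -459; setpoint = 11 gives overshoot = 1557.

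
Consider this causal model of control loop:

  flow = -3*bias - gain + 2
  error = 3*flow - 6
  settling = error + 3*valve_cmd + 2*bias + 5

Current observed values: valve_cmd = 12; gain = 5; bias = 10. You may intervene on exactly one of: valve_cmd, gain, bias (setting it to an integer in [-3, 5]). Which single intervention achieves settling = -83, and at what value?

set valve_cmd = -1

Intervening on valve_cmd: with other inputs at their observed values, settling = 3*valve_cmd - 80. Solving for -83 gives valve_cmd = -1, within [-3, 5].
Intervening on gain: settling = -3*gain - 29. Reaching -83 requires gain = 18, outside [-3, 5].
Intervening on bias: settling = -7*bias + 26. Reaching -83 requires bias = 109/7, not an integer.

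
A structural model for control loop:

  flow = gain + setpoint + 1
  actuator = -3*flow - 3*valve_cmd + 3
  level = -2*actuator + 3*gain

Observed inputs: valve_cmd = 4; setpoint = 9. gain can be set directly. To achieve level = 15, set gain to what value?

gain = -7

Substituting into the flow equation gives flow = gain + 10.
actuator becomes -3*gain - 39.
Substituting into the level equation gives level = 9*gain + 78.
Solve 9*gain + 78 = 15: gain = (15 - 78) / 9 = -7.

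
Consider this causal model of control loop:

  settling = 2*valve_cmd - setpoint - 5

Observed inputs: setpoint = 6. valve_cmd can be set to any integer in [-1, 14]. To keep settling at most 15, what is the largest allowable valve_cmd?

valve_cmd = 13

Substituting into the settling equation gives settling = 2*valve_cmd - 11.
Require 2*valve_cmd - 11 ≤ 15, so valve_cmd ≤ 13.
The largest integer in [-1, 14] satisfying this is 13.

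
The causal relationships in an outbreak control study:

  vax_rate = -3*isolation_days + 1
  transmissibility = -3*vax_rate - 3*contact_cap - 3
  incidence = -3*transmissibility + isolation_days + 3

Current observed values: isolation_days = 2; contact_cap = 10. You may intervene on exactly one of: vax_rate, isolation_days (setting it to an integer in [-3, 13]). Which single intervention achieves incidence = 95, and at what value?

Intervening on vax_rate: with other inputs at their observed values, incidence = 9*vax_rate + 104. Solving for 95 gives vax_rate = -1, within [-3, 13].
Intervening on isolation_days: incidence = -26*isolation_days + 111. Reaching 95 requires isolation_days = 8/13, not an integer.

set vax_rate = -1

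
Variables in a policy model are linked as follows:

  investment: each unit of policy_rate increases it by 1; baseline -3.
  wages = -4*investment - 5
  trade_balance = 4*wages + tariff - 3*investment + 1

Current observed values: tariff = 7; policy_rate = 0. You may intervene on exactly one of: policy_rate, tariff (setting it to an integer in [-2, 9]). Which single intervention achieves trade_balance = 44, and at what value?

Intervening on policy_rate: trade_balance = -19*policy_rate + 45. Reaching 44 requires policy_rate = 1/19, not an integer.
Intervening on tariff: with other inputs at their observed values, trade_balance = tariff + 38. Solving for 44 gives tariff = 6, within [-2, 9].

set tariff = 6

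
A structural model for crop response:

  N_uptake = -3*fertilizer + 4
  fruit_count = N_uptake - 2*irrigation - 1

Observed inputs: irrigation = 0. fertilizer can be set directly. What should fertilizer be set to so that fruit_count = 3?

fertilizer = 0

Substituting into the fruit_count equation gives fruit_count = -3*fertilizer + 3.
Solve -3*fertilizer + 3 = 3: fertilizer = (3 - 3) / -3 = 0.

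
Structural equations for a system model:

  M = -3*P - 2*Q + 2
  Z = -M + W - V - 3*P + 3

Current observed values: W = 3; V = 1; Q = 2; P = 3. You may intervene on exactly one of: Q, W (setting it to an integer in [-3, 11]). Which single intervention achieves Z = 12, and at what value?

set W = 8

Intervening on Q: Z = 2*Q + 3. Reaching 12 requires Q = 9/2, not an integer.
Intervening on W: with other inputs at their observed values, Z = W + 4. Solving for 12 gives W = 8, within [-3, 11].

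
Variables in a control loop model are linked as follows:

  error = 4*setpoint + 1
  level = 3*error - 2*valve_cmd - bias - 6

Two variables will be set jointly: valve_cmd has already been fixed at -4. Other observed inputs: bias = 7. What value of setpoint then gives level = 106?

setpoint = 9

With valve_cmd held at -4:
Substituting into the level equation gives level = 12*setpoint - 2.
Solve 12*setpoint - 2 = 106: setpoint = (106 + 2) / 12 = 9.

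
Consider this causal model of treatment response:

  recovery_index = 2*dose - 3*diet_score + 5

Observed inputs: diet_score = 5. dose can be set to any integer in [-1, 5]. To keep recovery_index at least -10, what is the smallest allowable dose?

dose = 0

Substituting into the recovery_index equation gives recovery_index = 2*dose - 10.
Require 2*dose - 10 ≥ -10, so dose ≥ 0.
The smallest integer in [-1, 5] satisfying this is 0.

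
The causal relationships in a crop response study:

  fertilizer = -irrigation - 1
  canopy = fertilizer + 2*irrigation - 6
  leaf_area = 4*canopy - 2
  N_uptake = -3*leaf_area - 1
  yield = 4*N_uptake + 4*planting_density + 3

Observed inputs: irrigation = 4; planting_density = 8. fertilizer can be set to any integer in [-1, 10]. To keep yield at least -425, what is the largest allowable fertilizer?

fertilizer = 8

Intervening on fertilizer fixes its value directly, overriding its dependence on irrigation.
Substituting into the canopy equation gives canopy = fertilizer + 2.
This gives leaf_area = 4*fertilizer + 6.
Substituting into the N_uptake equation gives N_uptake = -12*fertilizer - 19.
yield becomes -48*fertilizer - 41.
Require -48*fertilizer - 41 ≥ -425, so fertilizer ≤ 8.
The largest integer in [-1, 10] satisfying this is 8.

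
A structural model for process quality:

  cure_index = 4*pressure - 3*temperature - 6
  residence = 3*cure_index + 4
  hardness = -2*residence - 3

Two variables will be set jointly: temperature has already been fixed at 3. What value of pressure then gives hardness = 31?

pressure = 2

With temperature held at 3:
Substituting into the cure_index equation gives cure_index = 4*pressure - 15.
This gives residence = 12*pressure - 41.
Substituting into the hardness equation gives hardness = -24*pressure + 79.
Solve -24*pressure + 79 = 31: pressure = (31 - 79) / -24 = 2.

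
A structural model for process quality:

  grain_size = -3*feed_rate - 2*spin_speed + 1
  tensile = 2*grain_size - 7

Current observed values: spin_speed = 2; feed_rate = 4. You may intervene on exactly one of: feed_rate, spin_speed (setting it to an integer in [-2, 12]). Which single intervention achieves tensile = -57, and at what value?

Intervening on feed_rate: tensile = -6*feed_rate - 13. Reaching -57 requires feed_rate = 22/3, not an integer.
Intervening on spin_speed: with other inputs at their observed values, tensile = -4*spin_speed - 29. Solving for -57 gives spin_speed = 7, within [-2, 12].

set spin_speed = 7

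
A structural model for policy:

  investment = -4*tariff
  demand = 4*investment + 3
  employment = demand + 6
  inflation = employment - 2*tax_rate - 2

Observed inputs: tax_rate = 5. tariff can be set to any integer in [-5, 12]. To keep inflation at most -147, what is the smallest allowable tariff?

Substituting into the demand equation gives demand = -16*tariff + 3.
Substituting into the employment equation gives employment = -16*tariff + 9.
Substituting into the inflation equation gives inflation = -16*tariff - 3.
Require -16*tariff - 3 ≤ -147, so tariff ≥ 9.
The smallest integer in [-5, 12] satisfying this is 9.

tariff = 9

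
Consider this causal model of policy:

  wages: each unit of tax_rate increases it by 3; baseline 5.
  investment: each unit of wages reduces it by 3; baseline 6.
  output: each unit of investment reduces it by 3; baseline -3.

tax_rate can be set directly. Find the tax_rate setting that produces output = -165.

Substituting into the investment equation gives investment = -9*tax_rate - 9.
So output = 27*tax_rate + 24.
Solve 27*tax_rate + 24 = -165: tax_rate = (-165 - 24) / 27 = -7.

tax_rate = -7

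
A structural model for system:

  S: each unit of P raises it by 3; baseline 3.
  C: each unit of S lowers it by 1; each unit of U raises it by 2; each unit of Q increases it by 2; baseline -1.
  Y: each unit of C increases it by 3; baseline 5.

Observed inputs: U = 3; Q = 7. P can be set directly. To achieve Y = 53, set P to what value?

P = 0

Substituting into the C equation gives C = -3*P + 16.
So Y = -9*P + 53.
Solve -9*P + 53 = 53: P = (53 - 53) / -9 = 0.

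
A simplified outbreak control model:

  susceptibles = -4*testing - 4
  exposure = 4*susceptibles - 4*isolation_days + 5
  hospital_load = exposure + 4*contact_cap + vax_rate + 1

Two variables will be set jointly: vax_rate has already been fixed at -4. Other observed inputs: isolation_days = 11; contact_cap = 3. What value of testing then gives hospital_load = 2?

testing = -3

With vax_rate held at -4:
Substituting into the exposure equation gives exposure = -16*testing - 55.
So hospital_load = -16*testing - 46.
Solve -16*testing - 46 = 2: testing = (2 + 46) / -16 = -3.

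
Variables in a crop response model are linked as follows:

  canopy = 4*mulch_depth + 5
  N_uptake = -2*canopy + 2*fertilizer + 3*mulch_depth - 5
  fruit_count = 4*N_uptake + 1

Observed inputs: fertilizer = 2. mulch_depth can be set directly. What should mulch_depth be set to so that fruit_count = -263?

Substituting into the N_uptake equation gives N_uptake = -5*mulch_depth - 11.
This gives fruit_count = -20*mulch_depth - 43.
Solve -20*mulch_depth - 43 = -263: mulch_depth = (-263 + 43) / -20 = 11.

mulch_depth = 11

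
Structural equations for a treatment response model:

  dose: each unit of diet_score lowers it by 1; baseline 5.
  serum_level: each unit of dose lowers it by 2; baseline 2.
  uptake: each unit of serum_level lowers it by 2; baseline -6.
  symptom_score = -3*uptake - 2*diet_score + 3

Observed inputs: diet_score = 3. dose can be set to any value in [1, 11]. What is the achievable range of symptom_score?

Intervening on dose fixes its value directly, overriding its dependence on diet_score.
Substituting into the uptake equation gives uptake = 4*dose - 10.
Substituting into the symptom_score equation gives symptom_score = -12*dose + 27.
Linear in dose, so extremes are at the endpoints: dose = 1 gives symptom_score = 15; dose = 11 gives symptom_score = -105.

-105 to 15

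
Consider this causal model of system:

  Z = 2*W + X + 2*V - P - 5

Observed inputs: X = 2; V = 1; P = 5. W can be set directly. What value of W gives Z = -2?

W = 2

Substituting into the Z equation gives Z = 2*W - 6.
Solve 2*W - 6 = -2: W = (-2 + 6) / 2 = 2.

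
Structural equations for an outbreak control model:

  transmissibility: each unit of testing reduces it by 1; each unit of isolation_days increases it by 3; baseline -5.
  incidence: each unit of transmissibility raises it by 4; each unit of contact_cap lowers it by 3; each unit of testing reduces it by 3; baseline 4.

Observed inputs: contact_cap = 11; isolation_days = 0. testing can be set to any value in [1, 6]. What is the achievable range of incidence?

-91 to -56

Substituting into the transmissibility equation gives transmissibility = -testing - 5.
Substituting into the incidence equation gives incidence = -7*testing - 49.
Linear in testing, so extremes are at the endpoints: testing = 1 gives incidence = -56; testing = 6 gives incidence = -91.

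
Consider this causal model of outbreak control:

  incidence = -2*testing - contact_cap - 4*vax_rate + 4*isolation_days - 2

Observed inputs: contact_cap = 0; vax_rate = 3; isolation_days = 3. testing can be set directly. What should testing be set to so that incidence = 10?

testing = -6

Substituting into the incidence equation gives incidence = -2*testing - 2.
Solve -2*testing - 2 = 10: testing = (10 + 2) / -2 = -6.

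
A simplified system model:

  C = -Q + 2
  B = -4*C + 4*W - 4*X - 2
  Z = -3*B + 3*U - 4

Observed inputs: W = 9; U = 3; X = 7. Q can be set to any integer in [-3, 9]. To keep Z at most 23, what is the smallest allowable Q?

Q = -1

Substituting into the B equation gives B = 4*Q - 2.
Substituting into the Z equation gives Z = -12*Q + 11.
Require -12*Q + 11 ≤ 23, so Q ≥ -1.
The smallest integer in [-3, 9] satisfying this is -1.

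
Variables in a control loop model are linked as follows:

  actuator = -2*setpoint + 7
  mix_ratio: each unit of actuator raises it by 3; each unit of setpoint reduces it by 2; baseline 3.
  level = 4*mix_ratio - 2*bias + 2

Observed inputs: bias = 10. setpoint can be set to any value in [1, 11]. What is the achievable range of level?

Substituting into the mix_ratio equation gives mix_ratio = -8*setpoint + 24.
Substituting into the level equation gives level = -32*setpoint + 78.
Linear in setpoint, so extremes are at the endpoints: setpoint = 1 gives level = 46; setpoint = 11 gives level = -274.

-274 to 46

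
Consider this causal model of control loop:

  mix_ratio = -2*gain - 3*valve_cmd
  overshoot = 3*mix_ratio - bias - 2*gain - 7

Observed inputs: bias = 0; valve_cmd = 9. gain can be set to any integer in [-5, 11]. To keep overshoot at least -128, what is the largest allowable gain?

gain = 5

Substituting into the mix_ratio equation gives mix_ratio = -2*gain - 27.
So overshoot = -8*gain - 88.
Require -8*gain - 88 ≥ -128, so gain ≤ 5.
The largest integer in [-5, 11] satisfying this is 5.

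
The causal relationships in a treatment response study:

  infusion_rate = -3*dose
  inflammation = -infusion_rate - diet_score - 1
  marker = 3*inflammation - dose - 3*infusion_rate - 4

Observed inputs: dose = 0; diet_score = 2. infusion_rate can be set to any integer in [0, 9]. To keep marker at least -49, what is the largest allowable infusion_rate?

Intervening on infusion_rate fixes its value directly, overriding its dependence on dose.
Substituting into the inflammation equation gives inflammation = -infusion_rate - 3.
Substituting into the marker equation gives marker = -6*infusion_rate - 13.
Require -6*infusion_rate - 13 ≥ -49, so infusion_rate ≤ 6.
The largest integer in [0, 9] satisfying this is 6.

infusion_rate = 6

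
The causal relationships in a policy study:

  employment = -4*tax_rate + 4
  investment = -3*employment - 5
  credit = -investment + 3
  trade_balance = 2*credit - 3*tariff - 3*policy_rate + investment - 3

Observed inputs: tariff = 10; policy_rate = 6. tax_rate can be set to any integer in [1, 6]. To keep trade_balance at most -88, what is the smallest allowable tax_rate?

Substituting into the investment equation gives investment = 12*tax_rate - 17.
Substituting into the credit equation gives credit = -12*tax_rate + 20.
Substituting into the trade_balance equation gives trade_balance = -12*tax_rate - 28.
Require -12*tax_rate - 28 ≤ -88, so tax_rate ≥ 5.
The smallest integer in [1, 6] satisfying this is 5.

tax_rate = 5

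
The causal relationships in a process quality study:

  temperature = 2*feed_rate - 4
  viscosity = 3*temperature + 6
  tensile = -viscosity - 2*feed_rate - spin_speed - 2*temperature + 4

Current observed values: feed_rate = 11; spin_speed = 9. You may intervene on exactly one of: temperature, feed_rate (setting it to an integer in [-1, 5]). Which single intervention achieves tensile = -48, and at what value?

Intervening on temperature: with other inputs at their observed values, tensile = -5*temperature - 33. Solving for -48 gives temperature = 3, within [-1, 5].
Intervening on feed_rate: tensile = -12*feed_rate + 9. Reaching -48 requires feed_rate = 19/4, not an integer.

set temperature = 3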